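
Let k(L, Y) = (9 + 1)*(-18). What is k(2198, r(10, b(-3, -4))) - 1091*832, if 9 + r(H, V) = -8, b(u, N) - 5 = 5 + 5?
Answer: -907892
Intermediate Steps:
b(u, N) = 15 (b(u, N) = 5 + (5 + 5) = 5 + 10 = 15)
r(H, V) = -17 (r(H, V) = -9 - 8 = -17)
k(L, Y) = -180 (k(L, Y) = 10*(-18) = -180)
k(2198, r(10, b(-3, -4))) - 1091*832 = -180 - 1091*832 = -180 - 907712 = -907892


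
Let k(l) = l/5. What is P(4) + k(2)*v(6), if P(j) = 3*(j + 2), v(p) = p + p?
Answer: 114/5 ≈ 22.800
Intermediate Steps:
v(p) = 2*p
k(l) = l/5 (k(l) = l*(⅕) = l/5)
P(j) = 6 + 3*j (P(j) = 3*(2 + j) = 6 + 3*j)
P(4) + k(2)*v(6) = (6 + 3*4) + ((⅕)*2)*(2*6) = (6 + 12) + (⅖)*12 = 18 + 24/5 = 114/5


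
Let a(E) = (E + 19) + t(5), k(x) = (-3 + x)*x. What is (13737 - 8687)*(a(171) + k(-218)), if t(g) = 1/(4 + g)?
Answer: 2198330650/9 ≈ 2.4426e+8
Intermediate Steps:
k(x) = x*(-3 + x)
a(E) = 172/9 + E (a(E) = (E + 19) + 1/(4 + 5) = (19 + E) + 1/9 = (19 + E) + ⅑ = 172/9 + E)
(13737 - 8687)*(a(171) + k(-218)) = (13737 - 8687)*((172/9 + 171) - 218*(-3 - 218)) = 5050*(1711/9 - 218*(-221)) = 5050*(1711/9 + 48178) = 5050*(435313/9) = 2198330650/9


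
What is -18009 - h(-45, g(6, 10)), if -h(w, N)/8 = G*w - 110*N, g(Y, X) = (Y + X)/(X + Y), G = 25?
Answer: -27889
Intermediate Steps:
g(Y, X) = 1 (g(Y, X) = (X + Y)/(X + Y) = 1)
h(w, N) = -200*w + 880*N (h(w, N) = -8*(25*w - 110*N) = -8*(-110*N + 25*w) = -200*w + 880*N)
-18009 - h(-45, g(6, 10)) = -18009 - (-200*(-45) + 880*1) = -18009 - (9000 + 880) = -18009 - 1*9880 = -18009 - 9880 = -27889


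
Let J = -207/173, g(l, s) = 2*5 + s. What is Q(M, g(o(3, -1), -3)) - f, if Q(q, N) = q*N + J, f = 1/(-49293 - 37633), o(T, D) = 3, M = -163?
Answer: -17176577427/15038198 ≈ -1142.2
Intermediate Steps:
g(l, s) = 10 + s
J = -207/173 (J = -207*1/173 = -207/173 ≈ -1.1965)
f = -1/86926 (f = 1/(-86926) = -1/86926 ≈ -1.1504e-5)
Q(q, N) = -207/173 + N*q (Q(q, N) = q*N - 207/173 = N*q - 207/173 = -207/173 + N*q)
Q(M, g(o(3, -1), -3)) - f = (-207/173 + (10 - 3)*(-163)) - 1*(-1/86926) = (-207/173 + 7*(-163)) + 1/86926 = (-207/173 - 1141) + 1/86926 = -197600/173 + 1/86926 = -17176577427/15038198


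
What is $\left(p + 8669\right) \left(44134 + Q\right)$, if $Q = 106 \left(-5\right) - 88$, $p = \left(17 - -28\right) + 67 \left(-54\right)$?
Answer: $221757536$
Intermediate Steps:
$p = -3573$ ($p = \left(17 + 28\right) - 3618 = 45 - 3618 = -3573$)
$Q = -618$ ($Q = -530 - 88 = -618$)
$\left(p + 8669\right) \left(44134 + Q\right) = \left(-3573 + 8669\right) \left(44134 - 618\right) = 5096 \cdot 43516 = 221757536$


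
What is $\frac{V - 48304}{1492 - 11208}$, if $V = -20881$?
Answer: $\frac{69185}{9716} \approx 7.1207$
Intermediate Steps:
$\frac{V - 48304}{1492 - 11208} = \frac{-20881 - 48304}{1492 - 11208} = - \frac{69185}{-9716} = \left(-69185\right) \left(- \frac{1}{9716}\right) = \frac{69185}{9716}$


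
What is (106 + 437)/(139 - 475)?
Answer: -181/112 ≈ -1.6161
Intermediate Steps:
(106 + 437)/(139 - 475) = 543/(-336) = 543*(-1/336) = -181/112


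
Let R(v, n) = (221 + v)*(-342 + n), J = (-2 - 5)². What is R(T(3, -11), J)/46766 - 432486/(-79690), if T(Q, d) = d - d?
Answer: 7532736853/1863391270 ≈ 4.0425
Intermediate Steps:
T(Q, d) = 0
J = 49 (J = (-7)² = 49)
R(v, n) = (-342 + n)*(221 + v)
R(T(3, -11), J)/46766 - 432486/(-79690) = (-75582 - 342*0 + 221*49 + 49*0)/46766 - 432486/(-79690) = (-75582 + 0 + 10829 + 0)*(1/46766) - 432486*(-1/79690) = -64753*1/46766 + 216243/39845 = -64753/46766 + 216243/39845 = 7532736853/1863391270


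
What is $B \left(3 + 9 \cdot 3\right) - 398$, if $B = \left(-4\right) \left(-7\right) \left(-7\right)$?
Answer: $-6278$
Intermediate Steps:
$B = -196$ ($B = 28 \left(-7\right) = -196$)
$B \left(3 + 9 \cdot 3\right) - 398 = - 196 \left(3 + 9 \cdot 3\right) - 398 = - 196 \left(3 + 27\right) - 398 = \left(-196\right) 30 - 398 = -5880 - 398 = -6278$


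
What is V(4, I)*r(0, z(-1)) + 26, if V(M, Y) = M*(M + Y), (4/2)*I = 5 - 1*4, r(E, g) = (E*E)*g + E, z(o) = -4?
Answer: 26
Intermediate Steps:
r(E, g) = E + g*E**2 (r(E, g) = E**2*g + E = g*E**2 + E = E + g*E**2)
I = 1/2 (I = (5 - 1*4)/2 = (5 - 4)/2 = (1/2)*1 = 1/2 ≈ 0.50000)
V(4, I)*r(0, z(-1)) + 26 = (4*(4 + 1/2))*(0*(1 + 0*(-4))) + 26 = (4*(9/2))*(0*(1 + 0)) + 26 = 18*(0*1) + 26 = 18*0 + 26 = 0 + 26 = 26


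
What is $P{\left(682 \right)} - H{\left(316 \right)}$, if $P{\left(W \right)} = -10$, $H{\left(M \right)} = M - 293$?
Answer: $-33$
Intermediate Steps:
$H{\left(M \right)} = -293 + M$
$P{\left(682 \right)} - H{\left(316 \right)} = -10 - \left(-293 + 316\right) = -10 - 23 = -33$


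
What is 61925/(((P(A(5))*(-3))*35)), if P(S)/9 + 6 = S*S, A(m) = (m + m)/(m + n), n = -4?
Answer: -12385/17766 ≈ -0.69712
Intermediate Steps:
A(m) = 2*m/(-4 + m) (A(m) = (m + m)/(m - 4) = (2*m)/(-4 + m) = 2*m/(-4 + m))
P(S) = -54 + 9*S² (P(S) = -54 + 9*(S*S) = -54 + 9*S²)
61925/(((P(A(5))*(-3))*35)) = 61925/((((-54 + 9*(2*5/(-4 + 5))²)*(-3))*35)) = 61925/((((-54 + 9*(2*5/1)²)*(-3))*35)) = 61925/((((-54 + 9*(2*5*1)²)*(-3))*35)) = 61925/((((-54 + 9*10²)*(-3))*35)) = 61925/((((-54 + 9*100)*(-3))*35)) = 61925/((((-54 + 900)*(-3))*35)) = 61925/(((846*(-3))*35)) = 61925/((-2538*35)) = 61925/(-88830) = 61925*(-1/88830) = -12385/17766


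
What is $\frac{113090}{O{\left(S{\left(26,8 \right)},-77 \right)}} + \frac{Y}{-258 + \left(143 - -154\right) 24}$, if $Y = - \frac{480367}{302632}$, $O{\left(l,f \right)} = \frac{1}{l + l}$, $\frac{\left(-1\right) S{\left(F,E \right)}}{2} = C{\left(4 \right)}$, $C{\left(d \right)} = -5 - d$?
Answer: $\frac{8464441149801233}{2079081840} \approx 4.0712 \cdot 10^{6}$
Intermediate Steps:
$S{\left(F,E \right)} = 18$ ($S{\left(F,E \right)} = - 2 \left(-5 - 4\right) = \left(-2\right) \left(-9\right) = 18$)
$O{\left(l,f \right)} = \frac{1}{2 l}$
$Y = - \frac{480367}{302632}$ ($Y = \left(-480367\right) \frac{1}{302632} = - \frac{480367}{302632} \approx -1.5873$)
$\frac{113090}{O{\left(S{\left(26,8 \right)},-77 \right)}} + \frac{Y}{-258 + \left(143 - -154\right) 24} = \frac{113090}{\frac{1}{2} \cdot \frac{1}{18}} - \frac{480367}{302632 \left(-258 + \left(143 - -154\right) 24\right)} = \frac{113090}{\frac{1}{2} \cdot \frac{1}{18}} - \frac{480367}{302632 \left(-258 + \left(143 + 154\right) 24\right)} = 113090 \frac{1}{\frac{1}{36}} - \frac{480367}{302632 \left(-258 + 297 \cdot 24\right)} = 113090 \cdot 36 - \frac{480367}{302632 \left(-258 + 7128\right)} = 4071240 - \frac{480367}{302632 \cdot 6870} = 4071240 - \frac{480367}{2079081840} = \frac{8464441149801233}{2079081840}$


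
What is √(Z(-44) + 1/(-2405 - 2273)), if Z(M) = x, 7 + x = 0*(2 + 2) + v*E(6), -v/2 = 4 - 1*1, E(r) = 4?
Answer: I*√678398882/4678 ≈ 5.5678*I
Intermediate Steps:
v = -6 (v = -2*(4 - 1*1) = -2*(4 - 1) = -2*3 = -6)
x = -31 (x = -7 + (0*(2 + 2) - 6*4) = -7 + (0*4 - 24) = -7 + (0 - 24) = -7 - 24 = -31)
Z(M) = -31
√(Z(-44) + 1/(-2405 - 2273)) = √(-31 + 1/(-2405 - 2273)) = √(-31 + 1/(-4678)) = √(-31 - 1/4678) = √(-145019/4678) = I*√678398882/4678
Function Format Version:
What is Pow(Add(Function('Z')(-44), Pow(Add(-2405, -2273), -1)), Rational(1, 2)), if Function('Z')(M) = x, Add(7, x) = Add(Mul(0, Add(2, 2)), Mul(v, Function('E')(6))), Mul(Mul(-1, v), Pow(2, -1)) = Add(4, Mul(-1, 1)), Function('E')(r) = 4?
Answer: Mul(Rational(1, 4678), I, Pow(678398882, Rational(1, 2))) ≈ Mul(5.5678, I)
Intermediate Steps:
v = -6 (v = Mul(-2, Add(4, Mul(-1, 1))) = Mul(-2, Add(4, -1)) = Mul(-2, 3) = -6)
x = -31 (x = Add(-7, Add(Mul(0, Add(2, 2)), Mul(-6, 4))) = Add(-7, Add(Mul(0, 4), -24)) = Add(-7, Add(0, -24)) = Add(-7, -24) = -31)
Function('Z')(M) = -31
Pow(Add(Function('Z')(-44), Pow(Add(-2405, -2273), -1)), Rational(1, 2)) = Pow(Add(-31, Pow(Add(-2405, -2273), -1)), Rational(1, 2)) = Pow(Add(-31, Pow(-4678, -1)), Rational(1, 2)) = Pow(Add(-31, Rational(-1, 4678)), Rational(1, 2)) = Pow(Rational(-145019, 4678), Rational(1, 2)) = Mul(Rational(1, 4678), I, Pow(678398882, Rational(1, 2)))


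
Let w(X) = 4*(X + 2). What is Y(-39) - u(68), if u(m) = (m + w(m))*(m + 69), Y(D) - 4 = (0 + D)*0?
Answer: -47672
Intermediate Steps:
w(X) = 8 + 4*X (w(X) = 4*(2 + X) = 8 + 4*X)
Y(D) = 4 (Y(D) = 4 + (0 + D)*0 = 4 + D*0 = 4 + 0 = 4)
u(m) = (8 + 5*m)*(69 + m) (u(m) = (m + (8 + 4*m))*(m + 69) = (8 + 5*m)*(69 + m))
Y(-39) - u(68) = 4 - (552 + 5*68**2 + 353*68) = 4 - (552 + 5*4624 + 24004) = 4 - (552 + 23120 + 24004) = 4 - 1*47676 = 4 - 47676 = -47672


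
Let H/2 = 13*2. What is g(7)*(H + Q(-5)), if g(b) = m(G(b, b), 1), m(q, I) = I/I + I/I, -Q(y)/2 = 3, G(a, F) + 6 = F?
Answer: 92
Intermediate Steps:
G(a, F) = -6 + F
H = 52 (H = 2*(13*2) = 2*26 = 52)
Q(y) = -6 (Q(y) = -2*3 = -6)
m(q, I) = 2 (m(q, I) = 1 + 1 = 2)
g(b) = 2
g(7)*(H + Q(-5)) = 2*(52 - 6) = 2*46 = 92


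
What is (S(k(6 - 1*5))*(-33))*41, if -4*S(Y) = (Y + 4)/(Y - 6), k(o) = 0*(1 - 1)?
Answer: -451/2 ≈ -225.50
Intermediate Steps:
k(o) = 0 (k(o) = 0*0 = 0)
S(Y) = -(4 + Y)/(4*(-6 + Y)) (S(Y) = -(Y + 4)/(4*(Y - 6)) = -(4 + Y)/(4*(-6 + Y)))
(S(k(6 - 1*5))*(-33))*41 = (((-4 - 1*0)/(4*(-6 + 0)))*(-33))*41 = (((1/4)*(-4 + 0)/(-6))*(-33))*41 = (((1/4)*(-1/6)*(-4))*(-33))*41 = ((1/6)*(-33))*41 = -11/2*41 = -451/2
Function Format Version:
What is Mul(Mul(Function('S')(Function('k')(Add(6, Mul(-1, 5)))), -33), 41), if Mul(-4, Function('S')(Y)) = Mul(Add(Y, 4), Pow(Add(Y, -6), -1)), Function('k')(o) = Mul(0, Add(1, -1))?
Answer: Rational(-451, 2) ≈ -225.50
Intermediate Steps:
Function('k')(o) = 0 (Function('k')(o) = Mul(0, 0) = 0)
Function('S')(Y) = Mul(Rational(-1, 4), Pow(Add(-6, Y), -1), Add(4, Y)) (Function('S')(Y) = Mul(Rational(-1, 4), Mul(Add(Y, 4), Pow(Add(Y, -6), -1))) = Mul(Rational(-1, 4), Mul(Add(4, Y), Pow(Add(-6, Y), -1))) = Mul(Rational(-1, 4), Mul(Pow(Add(-6, Y), -1), Add(4, Y))) = Mul(Rational(-1, 4), Pow(Add(-6, Y), -1), Add(4, Y)))
Mul(Mul(Function('S')(Function('k')(Add(6, Mul(-1, 5)))), -33), 41) = Mul(Mul(Mul(Rational(1, 4), Pow(Add(-6, 0), -1), Add(-4, Mul(-1, 0))), -33), 41) = Mul(Mul(Mul(Rational(1, 4), Pow(-6, -1), Add(-4, 0)), -33), 41) = Mul(Mul(Mul(Rational(1, 4), Rational(-1, 6), -4), -33), 41) = Mul(Mul(Rational(1, 6), -33), 41) = Mul(Rational(-11, 2), 41) = Rational(-451, 2)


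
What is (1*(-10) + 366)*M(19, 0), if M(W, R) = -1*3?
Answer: -1068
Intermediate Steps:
M(W, R) = -3
(1*(-10) + 366)*M(19, 0) = (1*(-10) + 366)*(-3) = (-10 + 366)*(-3) = 356*(-3) = -1068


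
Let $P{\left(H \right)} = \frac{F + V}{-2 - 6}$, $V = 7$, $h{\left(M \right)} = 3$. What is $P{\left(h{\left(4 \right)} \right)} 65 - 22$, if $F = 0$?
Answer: $- \frac{631}{8} \approx -78.875$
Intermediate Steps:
$P{\left(H \right)} = - \frac{7}{8}$ ($P{\left(H \right)} = \frac{0 + 7}{-2 - 6} = \frac{7}{-8} = 7 \left(- \frac{1}{8}\right) = - \frac{7}{8}$)
$P{\left(h{\left(4 \right)} \right)} 65 - 22 = \left(- \frac{7}{8}\right) 65 - 22 = - \frac{455}{8} - 22 = - \frac{631}{8}$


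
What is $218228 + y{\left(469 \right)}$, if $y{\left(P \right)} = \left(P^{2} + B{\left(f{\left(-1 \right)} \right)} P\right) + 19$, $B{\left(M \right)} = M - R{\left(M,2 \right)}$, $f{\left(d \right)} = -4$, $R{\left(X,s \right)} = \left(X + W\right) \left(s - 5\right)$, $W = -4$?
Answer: $425076$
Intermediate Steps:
$R{\left(X,s \right)} = \left(-5 + s\right) \left(-4 + X\right)$ ($R{\left(X,s \right)} = \left(X - 4\right) \left(s - 5\right) = \left(-4 + X\right) \left(-5 + s\right) = \left(-5 + s\right) \left(-4 + X\right)$)
$B{\left(M \right)} = -12 + 4 M$ ($B{\left(M \right)} = M - \left(20 - 5 M - 8 + M 2\right) = M - \left(20 - 5 M - 8 + 2 M\right) = M - \left(12 - 3 M\right) = M + \left(-12 + 3 M\right) = -12 + 4 M$)
$y{\left(P \right)} = 19 + P^{2} - 28 P$ ($y{\left(P \right)} = \left(P^{2} + \left(-12 + 4 \left(-4\right)\right) P\right) + 19 = \left(P^{2} + \left(-12 - 16\right) P\right) + 19 = \left(P^{2} - 28 P\right) + 19 = 19 + P^{2} - 28 P$)
$218228 + y{\left(469 \right)} = 218228 + \left(19 + 469^{2} - 13132\right) = 218228 + \left(19 + 219961 - 13132\right) = 218228 + 206848 = 425076$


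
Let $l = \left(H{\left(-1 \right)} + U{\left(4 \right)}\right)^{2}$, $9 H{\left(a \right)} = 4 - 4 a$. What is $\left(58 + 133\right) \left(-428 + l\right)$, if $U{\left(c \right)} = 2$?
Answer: $- \frac{6492472}{81} \approx -80154.0$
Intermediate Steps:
$H{\left(a \right)} = \frac{4}{9} - \frac{4 a}{9}$ ($H{\left(a \right)} = \frac{4 - 4 a}{9} = \frac{4}{9} - \frac{4 a}{9}$)
$l = \frac{676}{81}$ ($l = \left(\left(\frac{4}{9} - - \frac{4}{9}\right) + 2\right)^{2} = \left(\left(\frac{4}{9} + \frac{4}{9}\right) + 2\right)^{2} = \left(\frac{8}{9} + 2\right)^{2} = \left(\frac{26}{9}\right)^{2} = \frac{676}{81} \approx 8.3457$)
$\left(58 + 133\right) \left(-428 + l\right) = \left(58 + 133\right) \left(-428 + \frac{676}{81}\right) = 191 \left(- \frac{33992}{81}\right) = - \frac{6492472}{81}$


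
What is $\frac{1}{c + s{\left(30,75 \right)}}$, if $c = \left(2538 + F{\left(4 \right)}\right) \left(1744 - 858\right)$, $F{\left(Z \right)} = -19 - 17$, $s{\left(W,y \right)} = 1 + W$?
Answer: $\frac{1}{2216803} \approx 4.511 \cdot 10^{-7}$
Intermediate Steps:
$F{\left(Z \right)} = -36$
$c = 2216772$ ($c = \left(2538 - 36\right) \left(1744 - 858\right) = 2502 \cdot 886 = 2216772$)
$\frac{1}{c + s{\left(30,75 \right)}} = \frac{1}{2216772 + \left(1 + 30\right)} = \frac{1}{2216772 + 31} = \frac{1}{2216803}$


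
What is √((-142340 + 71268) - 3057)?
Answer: I*√74129 ≈ 272.27*I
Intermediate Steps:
√((-142340 + 71268) - 3057) = √(-71072 - 3057) = √(-74129) = I*√74129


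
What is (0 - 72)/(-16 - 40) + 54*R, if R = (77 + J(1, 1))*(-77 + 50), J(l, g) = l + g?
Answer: -806265/7 ≈ -1.1518e+5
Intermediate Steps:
J(l, g) = g + l
R = -2133 (R = (77 + (1 + 1))*(-77 + 50) = (77 + 2)*(-27) = 79*(-27) = -2133)
(0 - 72)/(-16 - 40) + 54*R = (0 - 72)/(-16 - 40) + 54*(-2133) = -72/(-56) - 115182 = -72*(-1/56) - 115182 = 9/7 - 115182 = -806265/7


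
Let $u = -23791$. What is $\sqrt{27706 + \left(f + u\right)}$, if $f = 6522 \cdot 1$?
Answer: $7 \sqrt{213} \approx 102.16$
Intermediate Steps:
$f = 6522$
$\sqrt{27706 + \left(f + u\right)} = \sqrt{27706 + \left(6522 - 23791\right)} = \sqrt{27706 - 17269} = \sqrt{10437} = 7 \sqrt{213}$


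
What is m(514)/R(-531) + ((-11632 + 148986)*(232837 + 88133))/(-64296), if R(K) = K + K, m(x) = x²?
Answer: -650511999383/948366 ≈ -6.8593e+5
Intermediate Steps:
R(K) = 2*K
m(514)/R(-531) + ((-11632 + 148986)*(232837 + 88133))/(-64296) = 514²/((2*(-531))) + ((-11632 + 148986)*(232837 + 88133))/(-64296) = 264196/(-1062) + (137354*320970)*(-1/64296) = 264196*(-1/1062) + 44086513380*(-1/64296) = -132098/531 - 3673876115/5358 = -650511999383/948366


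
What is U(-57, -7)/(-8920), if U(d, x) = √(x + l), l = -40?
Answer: -I*√47/8920 ≈ -0.00076857*I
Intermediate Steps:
U(d, x) = √(-40 + x) (U(d, x) = √(x - 40) = √(-40 + x))
U(-57, -7)/(-8920) = √(-40 - 7)/(-8920) = √(-47)*(-1/8920) = (I*√47)*(-1/8920) = -I*√47/8920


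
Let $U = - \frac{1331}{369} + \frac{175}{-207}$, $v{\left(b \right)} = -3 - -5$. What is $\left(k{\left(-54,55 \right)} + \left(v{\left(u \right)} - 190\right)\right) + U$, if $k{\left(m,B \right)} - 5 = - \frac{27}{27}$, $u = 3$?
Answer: $- \frac{533132}{2829} \approx -188.45$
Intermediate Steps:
$v{\left(b \right)} = 2$ ($v{\left(b \right)} = -3 + 5 = 2$)
$k{\left(m,B \right)} = 4$ ($k{\left(m,B \right)} = 5 - \frac{27}{27} = 5 - 1 = 4$)
$U = - \frac{12596}{2829}$ ($U = \left(-1331\right) \frac{1}{369} + 175 \left(- \frac{1}{207}\right) = - \frac{1331}{369} - \frac{175}{207} = - \frac{12596}{2829} \approx -4.4525$)
$\left(k{\left(-54,55 \right)} + \left(v{\left(u \right)} - 190\right)\right) + U = \left(4 + \left(2 - 190\right)\right) - \frac{12596}{2829} = \left(4 - 188\right) - \frac{12596}{2829} = -184 - \frac{12596}{2829} = - \frac{533132}{2829}$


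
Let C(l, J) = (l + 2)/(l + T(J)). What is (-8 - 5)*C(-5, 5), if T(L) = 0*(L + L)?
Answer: -39/5 ≈ -7.8000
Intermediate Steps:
T(L) = 0 (T(L) = 0*(2*L) = 0)
C(l, J) = (2 + l)/l (C(l, J) = (l + 2)/(l + 0) = (2 + l)/l)
(-8 - 5)*C(-5, 5) = (-8 - 5)*((2 - 5)/(-5)) = -(-13)*(-3)/5 = -13*3/5 = -39/5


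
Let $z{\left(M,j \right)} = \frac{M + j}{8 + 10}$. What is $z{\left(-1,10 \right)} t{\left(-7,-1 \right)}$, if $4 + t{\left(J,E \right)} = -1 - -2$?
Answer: $- \frac{3}{2} \approx -1.5$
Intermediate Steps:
$t{\left(J,E \right)} = -3$ ($t{\left(J,E \right)} = -4 - -1 = -4 + \left(-1 + 2\right) = -4 + 1 = -3$)
$z{\left(M,j \right)} = \frac{M}{18} + \frac{j}{18}$ ($z{\left(M,j \right)} = \frac{M + j}{18} = \left(M + j\right) \frac{1}{18} = \frac{M}{18} + \frac{j}{18}$)
$z{\left(-1,10 \right)} t{\left(-7,-1 \right)} = \left(\frac{1}{18} \left(-1\right) + \frac{1}{18} \cdot 10\right) \left(-3\right) = \left(- \frac{1}{18} + \frac{5}{9}\right) \left(-3\right) = \frac{1}{2} \left(-3\right) = - \frac{3}{2}$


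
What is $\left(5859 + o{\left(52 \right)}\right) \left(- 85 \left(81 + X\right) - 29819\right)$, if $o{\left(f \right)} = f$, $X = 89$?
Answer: $-261674059$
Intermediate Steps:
$\left(5859 + o{\left(52 \right)}\right) \left(- 85 \left(81 + X\right) - 29819\right) = \left(5859 + 52\right) \left(- 85 \left(81 + 89\right) - 29819\right) = 5911 \left(\left(-85\right) 170 - 29819\right) = 5911 \left(-14450 - 29819\right) = 5911 \left(-44269\right) = -261674059$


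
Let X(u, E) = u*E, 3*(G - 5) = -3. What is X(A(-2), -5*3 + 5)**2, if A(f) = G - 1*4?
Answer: 0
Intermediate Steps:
G = 4 (G = 5 + (1/3)*(-3) = 5 - 1 = 4)
A(f) = 0 (A(f) = 4 - 1*4 = 4 - 4 = 0)
X(u, E) = E*u
X(A(-2), -5*3 + 5)**2 = ((-5*3 + 5)*0)**2 = ((-15 + 5)*0)**2 = (-10*0)**2 = 0**2 = 0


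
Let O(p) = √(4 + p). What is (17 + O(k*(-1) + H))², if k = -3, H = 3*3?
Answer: 441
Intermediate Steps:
H = 9
(17 + O(k*(-1) + H))² = (17 + √(4 + (-3*(-1) + 9)))² = (17 + √(4 + (3 + 9)))² = (17 + √(4 + 12))² = (17 + √16)² = (17 + 4)² = 21² = 441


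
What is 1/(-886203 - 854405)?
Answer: -1/1740608 ≈ -5.7451e-7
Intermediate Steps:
1/(-886203 - 854405) = 1/(-1740608) = -1/1740608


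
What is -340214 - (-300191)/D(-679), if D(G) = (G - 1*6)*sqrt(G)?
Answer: -340214 + 300191*I*sqrt(679)/465115 ≈ -3.4021e+5 + 16.818*I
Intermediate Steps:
D(G) = sqrt(G)*(-6 + G) (D(G) = (G - 6)*sqrt(G) = (-6 + G)*sqrt(G) = sqrt(G)*(-6 + G))
-340214 - (-300191)/D(-679) = -340214 - (-300191)/(sqrt(-679)*(-6 - 679)) = -340214 - (-300191)/((I*sqrt(679))*(-685)) = -340214 - (-300191)/((-685*I*sqrt(679))) = -340214 - (-300191)*I*sqrt(679)/465115 = -340214 + 300191*I*sqrt(679)/465115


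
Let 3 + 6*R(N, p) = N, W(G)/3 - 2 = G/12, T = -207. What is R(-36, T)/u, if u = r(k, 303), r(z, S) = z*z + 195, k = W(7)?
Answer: -104/4081 ≈ -0.025484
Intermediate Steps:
W(G) = 6 + G/4 (W(G) = 6 + 3*(G/12) = 6 + G/4)
R(N, p) = -½ + N/6
k = 31/4 (k = 6 + (¼)*7 = 6 + 7/4 = 31/4 ≈ 7.7500)
r(z, S) = 195 + z² (r(z, S) = z² + 195 = 195 + z²)
u = 4081/16 (u = 195 + (31/4)² = 195 + 961/16 = 4081/16 ≈ 255.06)
R(-36, T)/u = (-½ + (⅙)*(-36))/(4081/16) = (-½ - 6)*(16/4081) = -13/2*16/4081 = -104/4081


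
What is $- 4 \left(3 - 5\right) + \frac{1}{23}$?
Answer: $\frac{185}{23} \approx 8.0435$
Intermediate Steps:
$- 4 \left(3 - 5\right) + \frac{1}{23} = \left(-4\right) \left(-2\right) + \frac{1}{23} = 8 + \frac{1}{23} = \frac{185}{23}$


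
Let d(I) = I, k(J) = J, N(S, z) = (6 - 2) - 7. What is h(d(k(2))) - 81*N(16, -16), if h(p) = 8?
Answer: 251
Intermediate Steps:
N(S, z) = -3 (N(S, z) = 4 - 7 = -3)
h(d(k(2))) - 81*N(16, -16) = 8 - 81*(-3) = 8 + 243 = 251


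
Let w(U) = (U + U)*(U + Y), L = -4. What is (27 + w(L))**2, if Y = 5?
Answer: 361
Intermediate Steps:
w(U) = 2*U*(5 + U) (w(U) = (U + U)*(U + 5) = (2*U)*(5 + U) = 2*U*(5 + U))
(27 + w(L))**2 = (27 + 2*(-4)*(5 - 4))**2 = (27 + 2*(-4)*1)**2 = (27 - 8)**2 = 19**2 = 361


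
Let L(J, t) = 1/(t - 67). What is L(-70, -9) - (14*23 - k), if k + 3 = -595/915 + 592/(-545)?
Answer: -2476716751/7579860 ≈ -326.75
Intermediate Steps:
L(J, t) = 1/(-67 + t)
k = -472396/99735 (k = -3 + (-595/915 + 592/(-545)) = -3 + (-595*1/915 + 592*(-1/545)) = -3 + (-119/183 - 592/545) = -3 - 173191/99735 = -472396/99735 ≈ -4.7365)
L(-70, -9) - (14*23 - k) = 1/(-67 - 9) - (14*23 - 1*(-472396/99735)) = 1/(-76) - (322 + 472396/99735) = -1/76 - 1*32587066/99735 = -1/76 - 32587066/99735 = -2476716751/7579860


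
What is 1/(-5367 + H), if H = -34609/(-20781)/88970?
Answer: -1848885570/9922968819581 ≈ -0.00018632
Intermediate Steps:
H = 34609/1848885570 (H = -34609*(-1/20781)*(1/88970) = (34609/20781)*(1/88970) = 34609/1848885570 ≈ 1.8719e-5)
1/(-5367 + H) = 1/(-5367 + 34609/1848885570) = 1/(-9922968819581/1848885570) = -1848885570/9922968819581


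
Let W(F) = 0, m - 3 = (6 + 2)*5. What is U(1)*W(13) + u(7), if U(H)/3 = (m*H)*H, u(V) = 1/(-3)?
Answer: -⅓ ≈ -0.33333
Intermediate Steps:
m = 43 (m = 3 + (6 + 2)*5 = 3 + 8*5 = 3 + 40 = 43)
u(V) = -⅓ (u(V) = 1*(-⅓) = -⅓)
U(H) = 129*H² (U(H) = 3*((43*H)*H) = 3*(43*H²) = 129*H²)
U(1)*W(13) + u(7) = (129*1²)*0 - ⅓ = (129*1)*0 - ⅓ = 129*0 - ⅓ = 0 - ⅓ = -⅓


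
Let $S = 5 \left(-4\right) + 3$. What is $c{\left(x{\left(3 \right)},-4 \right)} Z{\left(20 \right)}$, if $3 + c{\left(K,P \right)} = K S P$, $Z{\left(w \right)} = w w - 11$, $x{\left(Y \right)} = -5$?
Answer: $-133427$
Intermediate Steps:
$Z{\left(w \right)} = -11 + w^{2}$ ($Z{\left(w \right)} = w^{2} - 11 = -11 + w^{2}$)
$S = -17$ ($S = -20 + 3 = -17$)
$c{\left(K,P \right)} = -3 - 17 K P$ ($c{\left(K,P \right)} = -3 + K \left(-17\right) P = -3 + - 17 K P = -3 - 17 K P$)
$c{\left(x{\left(3 \right)},-4 \right)} Z{\left(20 \right)} = \left(-3 - \left(-85\right) \left(-4\right)\right) \left(-11 + 20^{2}\right) = \left(-3 - 340\right) \left(-11 + 400\right) = \left(-343\right) 389 = -133427$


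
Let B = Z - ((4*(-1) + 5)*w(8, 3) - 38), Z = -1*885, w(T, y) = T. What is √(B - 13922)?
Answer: I*√14777 ≈ 121.56*I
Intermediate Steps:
Z = -885
B = -855 (B = -885 - ((4*(-1) + 5)*8 - 38) = -885 - ((-4 + 5)*8 - 38) = -885 - (1*8 - 38) = -885 - (8 - 38) = -885 - 1*(-30) = -885 + 30 = -855)
√(B - 13922) = √(-855 - 13922) = √(-14777) = I*√14777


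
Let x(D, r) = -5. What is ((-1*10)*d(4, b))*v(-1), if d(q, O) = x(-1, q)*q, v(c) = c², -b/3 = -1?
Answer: 200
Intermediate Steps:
b = 3 (b = -3*(-1) = 3)
d(q, O) = -5*q
((-1*10)*d(4, b))*v(-1) = ((-1*10)*(-5*4))*(-1)² = -10*(-20)*1 = 200*1 = 200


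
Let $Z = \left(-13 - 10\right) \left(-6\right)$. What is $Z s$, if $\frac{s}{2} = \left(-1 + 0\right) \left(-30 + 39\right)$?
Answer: $-2484$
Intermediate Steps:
$Z = 138$ ($Z = \left(-23\right) \left(-6\right) = 138$)
$s = -18$ ($s = 2 \left(-1 + 0\right) \left(-30 + 39\right) = 2 \left(\left(-1\right) 9\right) = 2 \left(-9\right) = -18$)
$Z s = 138 \left(-18\right) = -2484$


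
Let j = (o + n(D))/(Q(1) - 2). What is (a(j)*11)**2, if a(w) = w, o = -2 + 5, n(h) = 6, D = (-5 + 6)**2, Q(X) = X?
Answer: 9801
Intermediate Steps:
D = 1 (D = 1**2 = 1)
o = 3
j = -9 (j = (3 + 6)/(1 - 2) = 9/(-1) = 9*(-1) = -9)
(a(j)*11)**2 = (-9*11)**2 = (-99)**2 = 9801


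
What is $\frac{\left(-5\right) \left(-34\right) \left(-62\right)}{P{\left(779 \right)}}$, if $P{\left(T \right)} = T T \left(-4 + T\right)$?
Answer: $- \frac{68}{3034205} \approx -2.2411 \cdot 10^{-5}$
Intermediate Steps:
$P{\left(T \right)} = T^{2} \left(-4 + T\right)$
$\frac{\left(-5\right) \left(-34\right) \left(-62\right)}{P{\left(779 \right)}} = \frac{\left(-5\right) \left(-34\right) \left(-62\right)}{779^{2} \left(-4 + 779\right)} = \frac{170 \left(-62\right)}{606841 \cdot 775} = - \frac{10540}{470301775} = \left(-10540\right) \frac{1}{470301775} = - \frac{68}{3034205}$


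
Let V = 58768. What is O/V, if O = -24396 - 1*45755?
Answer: -70151/58768 ≈ -1.1937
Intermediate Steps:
O = -70151 (O = -24396 - 45755 = -70151)
O/V = -70151/58768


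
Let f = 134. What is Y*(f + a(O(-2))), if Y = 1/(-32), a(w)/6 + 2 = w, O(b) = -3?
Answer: -13/4 ≈ -3.2500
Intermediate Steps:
a(w) = -12 + 6*w
Y = -1/32 ≈ -0.031250
Y*(f + a(O(-2))) = -(134 + (-12 + 6*(-3)))/32 = -(134 + (-12 - 18))/32 = -(134 - 30)/32 = -1/32*104 = -13/4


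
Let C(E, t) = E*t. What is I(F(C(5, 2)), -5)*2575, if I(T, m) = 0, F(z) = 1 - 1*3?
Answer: 0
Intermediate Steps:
F(z) = -2 (F(z) = 1 - 3 = -2)
I(F(C(5, 2)), -5)*2575 = 0*2575 = 0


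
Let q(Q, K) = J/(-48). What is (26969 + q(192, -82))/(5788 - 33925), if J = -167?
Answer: -1294679/1350576 ≈ -0.95861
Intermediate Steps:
q(Q, K) = 167/48 (q(Q, K) = -167/(-48) = -167*(-1/48) = 167/48)
(26969 + q(192, -82))/(5788 - 33925) = (26969 + 167/48)/(5788 - 33925) = (1294679/48)/(-28137) = (1294679/48)*(-1/28137) = -1294679/1350576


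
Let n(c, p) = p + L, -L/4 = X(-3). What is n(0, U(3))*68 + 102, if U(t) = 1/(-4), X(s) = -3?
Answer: 901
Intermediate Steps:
L = 12 (L = -4*(-3) = 12)
U(t) = -¼
n(c, p) = 12 + p (n(c, p) = p + 12 = 12 + p)
n(0, U(3))*68 + 102 = (12 - ¼)*68 + 102 = (47/4)*68 + 102 = 799 + 102 = 901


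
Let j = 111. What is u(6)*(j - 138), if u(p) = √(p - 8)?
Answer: -27*I*√2 ≈ -38.184*I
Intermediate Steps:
u(p) = √(-8 + p)
u(6)*(j - 138) = √(-8 + 6)*(111 - 138) = √(-2)*(-27) = (I*√2)*(-27) = -27*I*√2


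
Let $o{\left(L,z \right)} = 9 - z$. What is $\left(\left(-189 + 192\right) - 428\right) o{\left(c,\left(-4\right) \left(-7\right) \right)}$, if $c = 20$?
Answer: $8075$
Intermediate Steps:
$\left(\left(-189 + 192\right) - 428\right) o{\left(c,\left(-4\right) \left(-7\right) \right)} = \left(\left(-189 + 192\right) - 428\right) \left(9 - \left(-4\right) \left(-7\right)\right) = \left(3 - 428\right) \left(9 - 28\right) = - 425 \left(9 - 28\right) = \left(-425\right) \left(-19\right) = 8075$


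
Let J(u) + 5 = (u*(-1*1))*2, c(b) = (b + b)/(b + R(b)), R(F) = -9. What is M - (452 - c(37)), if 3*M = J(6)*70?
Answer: -35533/42 ≈ -846.02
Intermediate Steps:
c(b) = 2*b/(-9 + b) (c(b) = (b + b)/(b - 9) = (2*b)/(-9 + b) = 2*b/(-9 + b))
J(u) = -5 - 2*u (J(u) = -5 + (u*(-1*1))*2 = -5 + (u*(-1))*2 = -5 - u*2 = -5 - 2*u)
M = -1190/3 (M = ((-5 - 2*6)*70)/3 = ((-5 - 12)*70)/3 = (-17*70)/3 = (⅓)*(-1190) = -1190/3 ≈ -396.67)
M - (452 - c(37)) = -1190/3 - (452 - 2*37/(-9 + 37)) = -1190/3 - (452 - 2*37/28) = -1190/3 - (452 - 1*37/14) = -1190/3 - (452 - 37/14) = -1190/3 - 1*6291/14 = -1190/3 - 6291/14 = -35533/42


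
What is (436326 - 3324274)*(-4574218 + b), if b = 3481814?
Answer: 3154805946992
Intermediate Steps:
(436326 - 3324274)*(-4574218 + b) = (436326 - 3324274)*(-4574218 + 3481814) = -2887948*(-1092404) = 3154805946992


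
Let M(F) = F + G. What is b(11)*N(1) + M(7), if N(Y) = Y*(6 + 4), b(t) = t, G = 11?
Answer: 128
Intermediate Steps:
M(F) = 11 + F (M(F) = F + 11 = 11 + F)
N(Y) = 10*Y (N(Y) = Y*10 = 10*Y)
b(11)*N(1) + M(7) = 11*(10*1) + (11 + 7) = 11*10 + 18 = 110 + 18 = 128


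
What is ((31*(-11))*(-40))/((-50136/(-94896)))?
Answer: 53932560/2089 ≈ 25817.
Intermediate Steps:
((31*(-11))*(-40))/((-50136/(-94896))) = (-341*(-40))/((-50136*(-1/94896))) = 13640/(2089/3954) = 13640*(3954/2089) = 53932560/2089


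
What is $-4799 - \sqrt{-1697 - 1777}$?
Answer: $-4799 - 3 i \sqrt{386} \approx -4799.0 - 58.941 i$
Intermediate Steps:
$-4799 - \sqrt{-1697 - 1777} = -4799 - \sqrt{-3474} = -4799 - 3 i \sqrt{386}$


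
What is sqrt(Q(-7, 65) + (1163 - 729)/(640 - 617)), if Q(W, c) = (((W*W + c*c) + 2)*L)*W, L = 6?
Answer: I*sqrt(94994186)/23 ≈ 423.76*I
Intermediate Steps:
Q(W, c) = W*(12 + 6*W**2 + 6*c**2) (Q(W, c) = (((W*W + c*c) + 2)*6)*W = (((W**2 + c**2) + 2)*6)*W = ((2 + W**2 + c**2)*6)*W = (12 + 6*W**2 + 6*c**2)*W = W*(12 + 6*W**2 + 6*c**2))
sqrt(Q(-7, 65) + (1163 - 729)/(640 - 617)) = sqrt(6*(-7)*(2 + (-7)**2 + 65**2) + (1163 - 729)/(640 - 617)) = sqrt(6*(-7)*(2 + 49 + 4225) + 434/23) = sqrt(6*(-7)*4276 + 434*(1/23)) = sqrt(-179592 + 434/23) = sqrt(-4130182/23) = I*sqrt(94994186)/23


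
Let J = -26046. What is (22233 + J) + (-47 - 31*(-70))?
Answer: -1690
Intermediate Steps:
(22233 + J) + (-47 - 31*(-70)) = (22233 - 26046) + (-47 - 31*(-70)) = -3813 + (-47 + 2170) = -3813 + 2123 = -1690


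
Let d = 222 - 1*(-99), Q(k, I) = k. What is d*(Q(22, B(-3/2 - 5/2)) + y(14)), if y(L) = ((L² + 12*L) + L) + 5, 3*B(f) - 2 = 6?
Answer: 130005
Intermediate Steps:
B(f) = 8/3 (B(f) = ⅔ + (⅓)*6 = ⅔ + 2 = 8/3)
d = 321 (d = 222 + 99 = 321)
y(L) = 5 + L² + 13*L (y(L) = (L² + 13*L) + 5 = 5 + L² + 13*L)
d*(Q(22, B(-3/2 - 5/2)) + y(14)) = 321*(22 + (5 + 14² + 13*14)) = 321*(22 + (5 + 196 + 182)) = 321*(22 + 383) = 321*405 = 130005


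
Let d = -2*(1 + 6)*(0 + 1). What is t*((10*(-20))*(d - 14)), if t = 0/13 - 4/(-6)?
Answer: 11200/3 ≈ 3733.3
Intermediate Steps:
d = -14 ≈ -14.000
t = ⅔ (t = 0*(1/13) - 4*(-⅙) = 0 + ⅔ = ⅔ ≈ 0.66667)
t*((10*(-20))*(d - 14)) = 2*((10*(-20))*(-14 - 14))/3 = 2*(-200*(-28))/3 = (⅔)*5600 = 11200/3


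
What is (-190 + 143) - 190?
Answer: -237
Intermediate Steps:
(-190 + 143) - 190 = -47 - 190 = -237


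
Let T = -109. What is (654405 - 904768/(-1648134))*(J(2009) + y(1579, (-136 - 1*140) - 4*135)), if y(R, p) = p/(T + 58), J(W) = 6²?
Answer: 28042248910988/824067 ≈ 3.4029e+7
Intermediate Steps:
J(W) = 36
y(R, p) = -p/51 (y(R, p) = p/(-109 + 58) = p/(-51) = -p/51)
(654405 - 904768/(-1648134))*(J(2009) + y(1579, (-136 - 1*140) - 4*135)) = (654405 - 904768/(-1648134))*(36 - ((-136 - 1*140) - 4*135)/51) = (654405 - 904768*(-1/1648134))*(36 - ((-136 - 140) - 1*540)/51) = (654405 + 452384/824067)*(36 - (-276 - 540)/51) = 539274017519*(36 - 1/51*(-816))/824067 = 539274017519*(36 + 16)/824067 = (539274017519/824067)*52 = 28042248910988/824067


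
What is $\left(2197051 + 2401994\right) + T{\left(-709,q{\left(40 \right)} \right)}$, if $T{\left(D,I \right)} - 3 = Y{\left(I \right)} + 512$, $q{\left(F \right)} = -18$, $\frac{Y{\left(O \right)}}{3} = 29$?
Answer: $4599647$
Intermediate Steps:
$Y{\left(O \right)} = 87$ ($Y{\left(O \right)} = 3 \cdot 29 = 87$)
$T{\left(D,I \right)} = 602$ ($T{\left(D,I \right)} = 3 + \left(87 + 512\right) = 3 + 599 = 602$)
$\left(2197051 + 2401994\right) + T{\left(-709,q{\left(40 \right)} \right)} = \left(2197051 + 2401994\right) + 602 = 4599045 + 602 = 4599647$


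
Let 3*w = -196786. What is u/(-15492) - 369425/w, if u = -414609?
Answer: 16459773829/508101452 ≈ 32.395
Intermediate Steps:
w = -196786/3 (w = (⅓)*(-196786) = -196786/3 ≈ -65595.)
u/(-15492) - 369425/w = -414609/(-15492) - 369425/(-196786/3) = -414609*(-1/15492) - 369425*(-3/196786) = 138203/5164 + 1108275/196786 = 16459773829/508101452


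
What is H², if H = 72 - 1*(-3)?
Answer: 5625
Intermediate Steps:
H = 75 (H = 72 + 3 = 75)
H² = 75² = 5625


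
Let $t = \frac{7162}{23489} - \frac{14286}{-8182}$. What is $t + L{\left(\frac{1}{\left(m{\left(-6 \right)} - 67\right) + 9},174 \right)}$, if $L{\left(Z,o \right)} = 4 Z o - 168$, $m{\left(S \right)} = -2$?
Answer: $- \frac{85306553757}{480467495} \approx -177.55$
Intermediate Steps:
$t = \frac{197081669}{96093499}$ ($t = 7162 \cdot \frac{1}{23489} - - \frac{7143}{4091} = \frac{7162}{23489} + \frac{7143}{4091} = \frac{197081669}{96093499} \approx 2.0509$)
$L{\left(Z,o \right)} = -168 + 4 Z o$ ($L{\left(Z,o \right)} = 4 Z o - 168 = -168 + 4 Z o$)
$t + L{\left(\frac{1}{\left(m{\left(-6 \right)} - 67\right) + 9},174 \right)} = \frac{197081669}{96093499} - \left(168 - 4 \frac{1}{\left(-2 - 67\right) + 9} \cdot 174\right) = \frac{197081669}{96093499} - \left(168 - 4 \frac{1}{-69 + 9} \cdot 174\right) = \frac{197081669}{96093499} - \left(168 - 4 \frac{1}{-60} \cdot 174\right) = \frac{197081669}{96093499} - \left(168 + \frac{1}{15} \cdot 174\right) = \frac{197081669}{96093499} - \frac{898}{5} = - \frac{85306553757}{480467495}$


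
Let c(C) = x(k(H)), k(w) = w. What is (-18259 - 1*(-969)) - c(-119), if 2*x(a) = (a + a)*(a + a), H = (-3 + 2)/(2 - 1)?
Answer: -17292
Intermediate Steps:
H = -1 (H = -1/1 = -1*1 = -1)
x(a) = 2*a² (x(a) = ((a + a)*(a + a))/2 = ((2*a)*(2*a))/2 = (4*a²)/2 = 2*a²)
c(C) = 2 (c(C) = 2*(-1)² = 2*1 = 2)
(-18259 - 1*(-969)) - c(-119) = (-18259 - 1*(-969)) - 1*2 = (-18259 + 969) - 2 = -17290 - 2 = -17292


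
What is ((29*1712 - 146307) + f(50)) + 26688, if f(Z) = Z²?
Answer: -67471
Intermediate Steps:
((29*1712 - 146307) + f(50)) + 26688 = ((29*1712 - 146307) + 50²) + 26688 = ((49648 - 146307) + 2500) + 26688 = (-96659 + 2500) + 26688 = -94159 + 26688 = -67471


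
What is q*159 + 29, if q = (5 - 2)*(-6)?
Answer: -2833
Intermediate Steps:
q = -18 (q = 3*(-6) = -18)
q*159 + 29 = -18*159 + 29 = -2862 + 29 = -2833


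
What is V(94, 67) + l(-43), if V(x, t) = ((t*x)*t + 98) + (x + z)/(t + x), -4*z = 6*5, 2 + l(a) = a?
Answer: 135890291/322 ≈ 4.2202e+5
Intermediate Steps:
l(a) = -2 + a
z = -15/2 (z = -3*5/2 = -1/4*30 = -15/2 ≈ -7.5000)
V(x, t) = 98 + x*t**2 + (-15/2 + x)/(t + x) (V(x, t) = ((t*x)*t + 98) + (x - 15/2)/(t + x) = (x*t**2 + 98) + (-15/2 + x)/(t + x) = (98 + x*t**2) + (-15/2 + x)/(t + x) = 98 + x*t**2 + (-15/2 + x)/(t + x))
V(94, 67) + l(-43) = (-15/2 + 98*67 + 99*94 + 94*67**3 + 67**2*94**2)/(67 + 94) + (-2 - 43) = (-15/2 + 6566 + 9306 + 94*300763 + 4489*8836)/161 - 45 = (-15/2 + 6566 + 9306 + 28271722 + 39664804)/161 - 45 = (1/161)*(135904781/2) - 45 = 135904781/322 - 45 = 135890291/322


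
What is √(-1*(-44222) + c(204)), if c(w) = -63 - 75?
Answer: 2*√11021 ≈ 209.96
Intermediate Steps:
c(w) = -138
√(-1*(-44222) + c(204)) = √(-1*(-44222) - 138) = √(44222 - 138) = √44084 = 2*√11021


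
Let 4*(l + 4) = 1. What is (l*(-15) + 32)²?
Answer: 124609/16 ≈ 7788.1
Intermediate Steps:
l = -15/4 (l = -4 + (¼)*1 = -4 + ¼ = -15/4 ≈ -3.7500)
(l*(-15) + 32)² = (-15/4*(-15) + 32)² = (225/4 + 32)² = (353/4)² = 124609/16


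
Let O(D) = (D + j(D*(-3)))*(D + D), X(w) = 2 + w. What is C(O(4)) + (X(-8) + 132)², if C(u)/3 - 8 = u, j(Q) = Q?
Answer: 15708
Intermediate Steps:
O(D) = -4*D² (O(D) = (D + D*(-3))*(D + D) = (D - 3*D)*(2*D) = (-2*D)*(2*D) = -4*D²)
C(u) = 24 + 3*u
C(O(4)) + (X(-8) + 132)² = (24 + 3*(-4*4²)) + ((2 - 8) + 132)² = (24 + 3*(-4*16)) + (-6 + 132)² = (24 + 3*(-64)) + 126² = (24 - 192) + 15876 = -168 + 15876 = 15708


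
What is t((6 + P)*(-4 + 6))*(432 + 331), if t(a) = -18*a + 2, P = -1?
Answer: -135814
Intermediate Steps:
t(a) = 2 - 18*a
t((6 + P)*(-4 + 6))*(432 + 331) = (2 - 18*(6 - 1)*(-4 + 6))*(432 + 331) = (2 - 90*2)*763 = (2 - 18*10)*763 = (2 - 180)*763 = -178*763 = -135814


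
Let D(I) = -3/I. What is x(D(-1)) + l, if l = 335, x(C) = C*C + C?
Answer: 347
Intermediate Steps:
x(C) = C + C² (x(C) = C² + C = C + C²)
x(D(-1)) + l = (-3/(-1))*(1 - 3/(-1)) + 335 = (-3*(-1))*(1 - 3*(-1)) + 335 = 3*(1 + 3) + 335 = 3*4 + 335 = 12 + 335 = 347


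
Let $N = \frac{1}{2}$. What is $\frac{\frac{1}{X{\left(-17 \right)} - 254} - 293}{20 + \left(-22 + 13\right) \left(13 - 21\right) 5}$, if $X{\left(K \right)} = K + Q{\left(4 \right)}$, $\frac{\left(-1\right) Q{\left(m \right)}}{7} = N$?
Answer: $- \frac{160859}{208620} \approx -0.77106$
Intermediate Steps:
$N = \frac{1}{2} \approx 0.5$
$Q{\left(m \right)} = - \frac{7}{2}$ ($Q{\left(m \right)} = \left(-7\right) \frac{1}{2} = - \frac{7}{2}$)
$X{\left(K \right)} = - \frac{7}{2} + K$ ($X{\left(K \right)} = K - \frac{7}{2} = - \frac{7}{2} + K$)
$\frac{\frac{1}{X{\left(-17 \right)} - 254} - 293}{20 + \left(-22 + 13\right) \left(13 - 21\right) 5} = \frac{\frac{1}{\left(- \frac{7}{2} - 17\right) - 254} - 293}{20 + \left(-22 + 13\right) \left(13 - 21\right) 5} = \frac{\frac{1}{- \frac{41}{2} - 254} - 293}{20 + \left(-9\right) \left(-8\right) 5} = \frac{\frac{1}{- \frac{549}{2}} - 293}{20 + 72 \cdot 5} = \frac{- \frac{2}{549} - 293}{20 + 360} = - \frac{160859}{549 \cdot 380} = \left(- \frac{160859}{549}\right) \frac{1}{380} = - \frac{160859}{208620}$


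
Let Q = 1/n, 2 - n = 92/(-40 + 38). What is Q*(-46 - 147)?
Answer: -193/48 ≈ -4.0208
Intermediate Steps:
n = 48 (n = 2 - 92/(-40 + 38) = 2 - 92/(-2) = 2 - 92*(-1)/2 = 2 - 1*(-46) = 2 + 46 = 48)
Q = 1/48 ≈ 0.020833
Q*(-46 - 147) = (-46 - 147)/48 = (1/48)*(-193) = -193/48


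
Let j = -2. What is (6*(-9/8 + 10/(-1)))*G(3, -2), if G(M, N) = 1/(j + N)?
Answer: 267/16 ≈ 16.688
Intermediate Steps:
G(M, N) = 1/(-2 + N)
(6*(-9/8 + 10/(-1)))*G(3, -2) = (6*(-9/8 + 10/(-1)))/(-2 - 2) = (6*(-9*⅛ + 10*(-1)))/(-4) = (6*(-9/8 - 10))*(-¼) = (6*(-89/8))*(-¼) = -267/4*(-¼) = 267/16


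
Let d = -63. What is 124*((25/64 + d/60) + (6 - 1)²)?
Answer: 241459/80 ≈ 3018.2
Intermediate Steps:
124*((25/64 + d/60) + (6 - 1)²) = 124*((25/64 - 63/60) + (6 - 1)²) = 124*((25*(1/64) - 63*1/60) + 5²) = 124*((25/64 - 21/20) + 25) = 124*(-211/320 + 25) = 124*(7789/320) = 241459/80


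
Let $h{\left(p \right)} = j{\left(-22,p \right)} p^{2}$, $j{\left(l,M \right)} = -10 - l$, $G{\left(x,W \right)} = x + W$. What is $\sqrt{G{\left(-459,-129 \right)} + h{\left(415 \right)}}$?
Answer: $24 \sqrt{3587} \approx 1437.4$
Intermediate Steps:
$G{\left(x,W \right)} = W + x$
$h{\left(p \right)} = 12 p^{2}$ ($h{\left(p \right)} = \left(-10 - -22\right) p^{2} = \left(-10 + 22\right) p^{2} = 12 p^{2}$)
$\sqrt{G{\left(-459,-129 \right)} + h{\left(415 \right)}} = \sqrt{\left(-129 - 459\right) + 12 \cdot 415^{2}} = \sqrt{-588 + 12 \cdot 172225} = \sqrt{-588 + 2066700} = \sqrt{2066112} = 24 \sqrt{3587}$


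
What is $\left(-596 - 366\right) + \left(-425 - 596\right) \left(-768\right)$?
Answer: $783166$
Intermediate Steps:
$\left(-596 - 366\right) + \left(-425 - 596\right) \left(-768\right) = \left(-596 - 366\right) - -784128 = -962 + 784128 = 783166$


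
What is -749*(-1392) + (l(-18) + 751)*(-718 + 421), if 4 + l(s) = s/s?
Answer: 820452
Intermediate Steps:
l(s) = -3 (l(s) = -4 + s/s = -4 + 1 = -3)
-749*(-1392) + (l(-18) + 751)*(-718 + 421) = -749*(-1392) + (-3 + 751)*(-718 + 421) = 1042608 + 748*(-297) = 1042608 - 222156 = 820452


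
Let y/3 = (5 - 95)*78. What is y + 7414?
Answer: -13646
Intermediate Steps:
y = -21060 (y = 3*((5 - 95)*78) = 3*(-90*78) = 3*(-7020) = -21060)
y + 7414 = -21060 + 7414 = -13646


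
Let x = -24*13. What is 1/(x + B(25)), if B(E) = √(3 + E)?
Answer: -78/24329 - √7/48658 ≈ -0.0032604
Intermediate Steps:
x = -312
1/(x + B(25)) = 1/(-312 + √(3 + 25)) = 1/(-312 + √28) = 1/(-312 + 2*√7)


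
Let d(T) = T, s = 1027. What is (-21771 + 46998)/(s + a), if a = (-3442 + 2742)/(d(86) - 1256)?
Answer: 2951559/120229 ≈ 24.549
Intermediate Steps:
a = 70/117 (a = (-3442 + 2742)/(86 - 1256) = -700/(-1170) = -700*(-1/1170) = 70/117 ≈ 0.59829)
(-21771 + 46998)/(s + a) = (-21771 + 46998)/(1027 + 70/117) = 25227/(120229/117) = 25227*(117/120229) = 2951559/120229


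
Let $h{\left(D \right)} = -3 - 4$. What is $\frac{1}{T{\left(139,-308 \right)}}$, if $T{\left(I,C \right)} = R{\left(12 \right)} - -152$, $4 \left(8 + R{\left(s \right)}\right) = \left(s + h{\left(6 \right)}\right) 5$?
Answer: $\frac{4}{601} \approx 0.0066556$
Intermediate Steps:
$h{\left(D \right)} = -7$
$R{\left(s \right)} = - \frac{67}{4} + \frac{5 s}{4}$ ($R{\left(s \right)} = -8 + \frac{\left(s - 7\right) 5}{4} = -8 + \frac{\left(-7 + s\right) 5}{4} = -8 + \frac{-35 + 5 s}{4} = -8 + \left(- \frac{35}{4} + \frac{5 s}{4}\right) = - \frac{67}{4} + \frac{5 s}{4}$)
$T{\left(I,C \right)} = \frac{601}{4}$ ($T{\left(I,C \right)} = \left(- \frac{67}{4} + \frac{5}{4} \cdot 12\right) - -152 = \left(- \frac{67}{4} + 15\right) + 152 = - \frac{7}{4} + 152 = \frac{601}{4}$)
$\frac{1}{T{\left(139,-308 \right)}} = \frac{1}{\frac{601}{4}} = \frac{4}{601}$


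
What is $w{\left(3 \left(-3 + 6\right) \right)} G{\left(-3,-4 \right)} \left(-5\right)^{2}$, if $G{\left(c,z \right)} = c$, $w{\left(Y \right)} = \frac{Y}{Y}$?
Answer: $-75$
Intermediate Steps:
$w{\left(Y \right)} = 1$
$w{\left(3 \left(-3 + 6\right) \right)} G{\left(-3,-4 \right)} \left(-5\right)^{2} = 1 \left(-3\right) \left(-5\right)^{2} = \left(-3\right) 25 = -75$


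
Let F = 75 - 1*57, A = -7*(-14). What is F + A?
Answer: 116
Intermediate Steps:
A = 98
F = 18 (F = 75 - 57 = 18)
F + A = 18 + 98 = 116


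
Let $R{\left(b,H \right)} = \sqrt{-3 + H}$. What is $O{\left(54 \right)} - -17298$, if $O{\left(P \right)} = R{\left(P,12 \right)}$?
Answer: $17301$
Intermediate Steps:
$O{\left(P \right)} = 3$ ($O{\left(P \right)} = \sqrt{-3 + 12} = \sqrt{9} = 3$)
$O{\left(54 \right)} - -17298 = 3 - -17298 = 3 + 17298 = 17301$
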